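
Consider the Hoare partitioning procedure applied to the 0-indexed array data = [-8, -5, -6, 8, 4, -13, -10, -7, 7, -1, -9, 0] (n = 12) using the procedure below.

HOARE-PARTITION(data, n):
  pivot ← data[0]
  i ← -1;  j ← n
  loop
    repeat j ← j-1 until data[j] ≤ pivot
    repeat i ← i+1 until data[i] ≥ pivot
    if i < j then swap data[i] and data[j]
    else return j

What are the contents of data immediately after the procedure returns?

[-9, -10, -13, 8, 4, -6, -5, -7, 7, -1, -8, 0]

pivot = data[0] = -8; i = -1, j = 12
j→10 (data[10]=-9≤-8), i→0 (data[0]=-8≥-8); i<j, swap → [-9, -5, -6, 8, 4, -13, -10, -7, 7, -1, -8, 0]
j→6 (data[6]=-10≤-8), i→1 (data[1]=-5≥-8); i<j, swap → [-9, -10, -6, 8, 4, -13, -5, -7, 7, -1, -8, 0]
j→5 (data[5]=-13≤-8), i→2 (data[2]=-6≥-8); i<j, swap → [-9, -10, -13, 8, 4, -6, -5, -7, 7, -1, -8, 0]
j→2, i→3; i≥j, return j=2. data = [-9, -10, -13, 8, 4, -6, -5, -7, 7, -1, -8, 0]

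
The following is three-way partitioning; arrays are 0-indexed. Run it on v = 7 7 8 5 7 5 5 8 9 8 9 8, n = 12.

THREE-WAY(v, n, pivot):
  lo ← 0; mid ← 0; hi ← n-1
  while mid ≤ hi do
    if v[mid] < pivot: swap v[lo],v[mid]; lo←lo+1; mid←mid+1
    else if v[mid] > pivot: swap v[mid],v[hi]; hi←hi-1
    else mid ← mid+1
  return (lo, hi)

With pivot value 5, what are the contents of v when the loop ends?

5 5 5 7 8 7 8 9 8 9 8 7

pivot = 5; lo=0, mid=0, hi=11
v[mid]=7>5: swap v[0],v[11]; hi=10 → 8 7 8 5 7 5 5 8 9 8 9 7
v[mid]=8>5: swap v[0],v[10]; hi=9 → 9 7 8 5 7 5 5 8 9 8 8 7
v[mid]=9>5: swap v[0],v[9]; hi=8 → 8 7 8 5 7 5 5 8 9 9 8 7
v[mid]=8>5: swap v[0],v[8]; hi=7 → 9 7 8 5 7 5 5 8 8 9 8 7
v[mid]=9>5: swap v[0],v[7]; hi=6 → 8 7 8 5 7 5 5 9 8 9 8 7
v[mid]=8>5: swap v[0],v[6]; hi=5 → 5 7 8 5 7 5 8 9 8 9 8 7
v[mid]=5=5: mid=1
v[mid]=7>5: swap v[1],v[5]; hi=4 → 5 5 8 5 7 7 8 9 8 9 8 7
v[mid]=5=5: mid=2
v[mid]=8>5: swap v[2],v[4]; hi=3 → 5 5 7 5 8 7 8 9 8 9 8 7
v[mid]=7>5: swap v[2],v[3]; hi=2 → 5 5 5 7 8 7 8 9 8 9 8 7
v[mid]=5=5: mid=3
end: lo=0, hi=2; v = 5 5 5 7 8 7 8 9 8 9 8 7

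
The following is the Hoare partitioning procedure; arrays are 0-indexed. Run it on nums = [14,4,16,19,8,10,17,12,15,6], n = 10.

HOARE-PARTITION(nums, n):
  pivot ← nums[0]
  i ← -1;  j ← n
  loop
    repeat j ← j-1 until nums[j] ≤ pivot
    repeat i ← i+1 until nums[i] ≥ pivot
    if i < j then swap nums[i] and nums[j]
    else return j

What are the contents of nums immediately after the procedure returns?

pivot=14
j stops at 9 (6), i stops at 0 (14); swap ⇒ [6,4,16,19,8,10,17,12,15,14]
j stops at 7 (12), i stops at 2 (16); swap ⇒ [6,4,12,19,8,10,17,16,15,14]
j stops at 5 (10), i stops at 3 (19); swap ⇒ [6,4,12,10,8,19,17,16,15,14]
j stops at 4, i stops at 5; i≥j ⇒ return 4. nums=[6,4,12,10,8,19,17,16,15,14]

[6,4,12,10,8,19,17,16,15,14]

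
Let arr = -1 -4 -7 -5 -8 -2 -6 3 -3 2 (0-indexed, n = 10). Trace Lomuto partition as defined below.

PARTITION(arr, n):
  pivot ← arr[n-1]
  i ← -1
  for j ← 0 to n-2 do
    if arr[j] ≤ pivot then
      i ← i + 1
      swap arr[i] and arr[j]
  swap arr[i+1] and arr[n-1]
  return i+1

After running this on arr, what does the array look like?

pivot=2, i=-1
j=0: -1≤2, i=0, swap(0,0) ⇒ -1 -4 -7 -5 -8 -2 -6 3 -3 2
j=1: -4≤2, i=1, swap(1,1) ⇒ -1 -4 -7 -5 -8 -2 -6 3 -3 2
j=2: -7≤2, i=2, swap(2,2) ⇒ -1 -4 -7 -5 -8 -2 -6 3 -3 2
j=3: -5≤2, i=3, swap(3,3) ⇒ -1 -4 -7 -5 -8 -2 -6 3 -3 2
j=4: -8≤2, i=4, swap(4,4) ⇒ -1 -4 -7 -5 -8 -2 -6 3 -3 2
j=5: -2≤2, i=5, swap(5,5) ⇒ -1 -4 -7 -5 -8 -2 -6 3 -3 2
j=6: -6≤2, i=6, swap(6,6) ⇒ -1 -4 -7 -5 -8 -2 -6 3 -3 2
j=7: 3>2, skip
j=8: -3≤2, i=7, swap(7,8) ⇒ -1 -4 -7 -5 -8 -2 -6 -3 3 2
swap(8,9) ⇒ -1 -4 -7 -5 -8 -2 -6 -3 2 3; return 8

-1 -4 -7 -5 -8 -2 -6 -3 2 3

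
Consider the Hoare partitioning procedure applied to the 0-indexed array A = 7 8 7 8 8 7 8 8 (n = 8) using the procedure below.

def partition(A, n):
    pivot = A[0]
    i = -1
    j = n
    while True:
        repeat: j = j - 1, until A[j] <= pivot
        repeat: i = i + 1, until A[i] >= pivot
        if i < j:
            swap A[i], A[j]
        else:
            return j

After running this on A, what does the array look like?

pivot = A[0] = 7; i = -1, j = 8
j→5 (A[5]=7≤7), i→0 (A[0]=7≥7); i<j, swap → 7 8 7 8 8 7 8 8
j→2 (A[2]=7≤7), i→1 (A[1]=8≥7); i<j, swap → 7 7 8 8 8 7 8 8
j→1, i→2; i≥j, return j=1. A = 7 7 8 8 8 7 8 8

7 7 8 8 8 7 8 8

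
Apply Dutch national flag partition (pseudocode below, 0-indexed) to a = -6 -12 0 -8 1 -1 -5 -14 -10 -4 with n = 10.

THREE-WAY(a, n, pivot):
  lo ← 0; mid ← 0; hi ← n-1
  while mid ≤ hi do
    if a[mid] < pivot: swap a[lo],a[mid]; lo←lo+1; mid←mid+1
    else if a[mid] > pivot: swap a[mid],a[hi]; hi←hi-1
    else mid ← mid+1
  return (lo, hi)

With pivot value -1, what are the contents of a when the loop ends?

pivot = -1; lo=0, mid=0, hi=9
a[mid]=-6<-1: swap a[0],a[0]; lo=1,mid=1 → -6 -12 0 -8 1 -1 -5 -14 -10 -4
a[mid]=-12<-1: swap a[1],a[1]; lo=2,mid=2 → -6 -12 0 -8 1 -1 -5 -14 -10 -4
a[mid]=0>-1: swap a[2],a[9]; hi=8 → -6 -12 -4 -8 1 -1 -5 -14 -10 0
a[mid]=-4<-1: swap a[2],a[2]; lo=3,mid=3 → -6 -12 -4 -8 1 -1 -5 -14 -10 0
a[mid]=-8<-1: swap a[3],a[3]; lo=4,mid=4 → -6 -12 -4 -8 1 -1 -5 -14 -10 0
a[mid]=1>-1: swap a[4],a[8]; hi=7 → -6 -12 -4 -8 -10 -1 -5 -14 1 0
a[mid]=-10<-1: swap a[4],a[4]; lo=5,mid=5 → -6 -12 -4 -8 -10 -1 -5 -14 1 0
a[mid]=-1=-1: mid=6
a[mid]=-5<-1: swap a[5],a[6]; lo=6,mid=7 → -6 -12 -4 -8 -10 -5 -1 -14 1 0
a[mid]=-14<-1: swap a[6],a[7]; lo=7,mid=8 → -6 -12 -4 -8 -10 -5 -14 -1 1 0
end: lo=7, hi=7; a = -6 -12 -4 -8 -10 -5 -14 -1 1 0

-6 -12 -4 -8 -10 -5 -14 -1 1 0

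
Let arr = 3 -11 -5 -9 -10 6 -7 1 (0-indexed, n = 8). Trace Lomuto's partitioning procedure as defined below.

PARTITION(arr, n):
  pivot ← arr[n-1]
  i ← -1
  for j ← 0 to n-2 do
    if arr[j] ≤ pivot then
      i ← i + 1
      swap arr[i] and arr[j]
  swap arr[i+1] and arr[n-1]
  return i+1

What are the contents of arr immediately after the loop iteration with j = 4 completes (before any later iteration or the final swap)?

-11 -5 -9 -10 3 6 -7 1

pivot = arr[7] = 1; i = -1
j=0: arr[0]=3 > 1 → no swap
j=1: arr[1]=-11 ≤ 1 → i=0, swap arr[0],arr[1] → -11 3 -5 -9 -10 6 -7 1
j=2: arr[2]=-5 ≤ 1 → i=1, swap arr[1],arr[2] → -11 -5 3 -9 -10 6 -7 1
j=3: arr[3]=-9 ≤ 1 → i=2, swap arr[2],arr[3] → -11 -5 -9 3 -10 6 -7 1
j=4: arr[4]=-10 ≤ 1 → i=3, swap arr[3],arr[4] → -11 -5 -9 -10 3 6 -7 1
(after j=4) arr = -11 -5 -9 -10 3 6 -7 1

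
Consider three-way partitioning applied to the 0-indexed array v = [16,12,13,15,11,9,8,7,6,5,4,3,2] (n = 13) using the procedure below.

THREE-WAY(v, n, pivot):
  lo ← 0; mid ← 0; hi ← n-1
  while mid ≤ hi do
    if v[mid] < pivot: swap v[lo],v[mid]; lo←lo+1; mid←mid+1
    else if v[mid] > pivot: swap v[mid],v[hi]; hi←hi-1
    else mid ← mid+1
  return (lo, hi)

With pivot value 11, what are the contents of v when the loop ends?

[2,3,4,5,9,8,7,6,11,15,13,12,16]

lo=0 mid=0 hi=12
16>11: swap(0,12), hi=11 ⇒ [2,12,13,15,11,9,8,7,6,5,4,3,16]
2<11: swap(0,0), lo=1 mid=1 ⇒ [2,12,13,15,11,9,8,7,6,5,4,3,16]
12>11: swap(1,11), hi=10 ⇒ [2,3,13,15,11,9,8,7,6,5,4,12,16]
3<11: swap(1,1), lo=2 mid=2 ⇒ [2,3,13,15,11,9,8,7,6,5,4,12,16]
13>11: swap(2,10), hi=9 ⇒ [2,3,4,15,11,9,8,7,6,5,13,12,16]
4<11: swap(2,2), lo=3 mid=3 ⇒ [2,3,4,15,11,9,8,7,6,5,13,12,16]
15>11: swap(3,9), hi=8 ⇒ [2,3,4,5,11,9,8,7,6,15,13,12,16]
5<11: swap(3,3), lo=4 mid=4 ⇒ [2,3,4,5,11,9,8,7,6,15,13,12,16]
11=11: mid=5
9<11: swap(4,5), lo=5 mid=6 ⇒ [2,3,4,5,9,11,8,7,6,15,13,12,16]
8<11: swap(5,6), lo=6 mid=7 ⇒ [2,3,4,5,9,8,11,7,6,15,13,12,16]
7<11: swap(6,7), lo=7 mid=8 ⇒ [2,3,4,5,9,8,7,11,6,15,13,12,16]
6<11: swap(7,8), lo=8 mid=9 ⇒ [2,3,4,5,9,8,7,6,11,15,13,12,16]
done. lo=8 hi=8; v=[2,3,4,5,9,8,7,6,11,15,13,12,16]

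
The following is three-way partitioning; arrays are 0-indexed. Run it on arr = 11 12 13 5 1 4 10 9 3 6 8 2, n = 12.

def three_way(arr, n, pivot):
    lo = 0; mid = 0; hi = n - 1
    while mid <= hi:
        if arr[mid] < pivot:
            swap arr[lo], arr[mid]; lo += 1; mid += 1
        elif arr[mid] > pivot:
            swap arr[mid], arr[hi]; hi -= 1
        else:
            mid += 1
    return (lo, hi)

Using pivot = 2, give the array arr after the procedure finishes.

pivot = 2; lo=0, mid=0, hi=11
arr[mid]=11>2: swap arr[0],arr[11]; hi=10 → 2 12 13 5 1 4 10 9 3 6 8 11
arr[mid]=2=2: mid=1
arr[mid]=12>2: swap arr[1],arr[10]; hi=9 → 2 8 13 5 1 4 10 9 3 6 12 11
arr[mid]=8>2: swap arr[1],arr[9]; hi=8 → 2 6 13 5 1 4 10 9 3 8 12 11
arr[mid]=6>2: swap arr[1],arr[8]; hi=7 → 2 3 13 5 1 4 10 9 6 8 12 11
arr[mid]=3>2: swap arr[1],arr[7]; hi=6 → 2 9 13 5 1 4 10 3 6 8 12 11
arr[mid]=9>2: swap arr[1],arr[6]; hi=5 → 2 10 13 5 1 4 9 3 6 8 12 11
arr[mid]=10>2: swap arr[1],arr[5]; hi=4 → 2 4 13 5 1 10 9 3 6 8 12 11
arr[mid]=4>2: swap arr[1],arr[4]; hi=3 → 2 1 13 5 4 10 9 3 6 8 12 11
arr[mid]=1<2: swap arr[0],arr[1]; lo=1,mid=2 → 1 2 13 5 4 10 9 3 6 8 12 11
arr[mid]=13>2: swap arr[2],arr[3]; hi=2 → 1 2 5 13 4 10 9 3 6 8 12 11
arr[mid]=5>2: swap arr[2],arr[2]; hi=1 → 1 2 5 13 4 10 9 3 6 8 12 11
end: lo=1, hi=1; arr = 1 2 5 13 4 10 9 3 6 8 12 11

1 2 5 13 4 10 9 3 6 8 12 11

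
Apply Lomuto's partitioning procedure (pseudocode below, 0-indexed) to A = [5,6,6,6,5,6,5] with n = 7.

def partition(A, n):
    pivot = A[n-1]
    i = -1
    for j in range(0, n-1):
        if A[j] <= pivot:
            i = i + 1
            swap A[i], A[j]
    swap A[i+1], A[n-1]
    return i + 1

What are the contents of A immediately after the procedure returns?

[5,5,5,6,6,6,6]

pivot=5, i=-1
j=0: 5≤5, i=0, swap(0,0) ⇒ [5,6,6,6,5,6,5]
j=1: 6>5, skip
j=2: 6>5, skip
j=3: 6>5, skip
j=4: 5≤5, i=1, swap(1,4) ⇒ [5,5,6,6,6,6,5]
j=5: 6>5, skip
swap(2,6) ⇒ [5,5,5,6,6,6,6]; return 2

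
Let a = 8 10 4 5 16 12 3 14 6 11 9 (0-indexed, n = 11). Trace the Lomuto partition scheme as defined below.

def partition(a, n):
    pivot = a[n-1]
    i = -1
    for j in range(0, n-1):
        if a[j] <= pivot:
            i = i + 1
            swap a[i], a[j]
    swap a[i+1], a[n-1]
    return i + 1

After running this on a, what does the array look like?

pivot=9, i=-1
j=0: 8≤9, i=0, swap(0,0) ⇒ 8 10 4 5 16 12 3 14 6 11 9
j=1: 10>9, skip
j=2: 4≤9, i=1, swap(1,2) ⇒ 8 4 10 5 16 12 3 14 6 11 9
j=3: 5≤9, i=2, swap(2,3) ⇒ 8 4 5 10 16 12 3 14 6 11 9
j=4: 16>9, skip
j=5: 12>9, skip
j=6: 3≤9, i=3, swap(3,6) ⇒ 8 4 5 3 16 12 10 14 6 11 9
j=7: 14>9, skip
j=8: 6≤9, i=4, swap(4,8) ⇒ 8 4 5 3 6 12 10 14 16 11 9
j=9: 11>9, skip
swap(5,10) ⇒ 8 4 5 3 6 9 10 14 16 11 12; return 5

8 4 5 3 6 9 10 14 16 11 12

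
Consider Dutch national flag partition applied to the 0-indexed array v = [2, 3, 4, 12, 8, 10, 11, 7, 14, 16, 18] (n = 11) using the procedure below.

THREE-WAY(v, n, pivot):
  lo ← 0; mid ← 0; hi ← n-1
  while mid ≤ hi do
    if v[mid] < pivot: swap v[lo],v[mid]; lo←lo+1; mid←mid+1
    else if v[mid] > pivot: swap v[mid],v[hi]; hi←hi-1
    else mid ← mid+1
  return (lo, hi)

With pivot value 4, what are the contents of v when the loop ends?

lo=0 mid=0 hi=10
2<4: swap(0,0), lo=1 mid=1 ⇒ [2, 3, 4, 12, 8, 10, 11, 7, 14, 16, 18]
3<4: swap(1,1), lo=2 mid=2 ⇒ [2, 3, 4, 12, 8, 10, 11, 7, 14, 16, 18]
4=4: mid=3
12>4: swap(3,10), hi=9 ⇒ [2, 3, 4, 18, 8, 10, 11, 7, 14, 16, 12]
18>4: swap(3,9), hi=8 ⇒ [2, 3, 4, 16, 8, 10, 11, 7, 14, 18, 12]
16>4: swap(3,8), hi=7 ⇒ [2, 3, 4, 14, 8, 10, 11, 7, 16, 18, 12]
14>4: swap(3,7), hi=6 ⇒ [2, 3, 4, 7, 8, 10, 11, 14, 16, 18, 12]
7>4: swap(3,6), hi=5 ⇒ [2, 3, 4, 11, 8, 10, 7, 14, 16, 18, 12]
11>4: swap(3,5), hi=4 ⇒ [2, 3, 4, 10, 8, 11, 7, 14, 16, 18, 12]
10>4: swap(3,4), hi=3 ⇒ [2, 3, 4, 8, 10, 11, 7, 14, 16, 18, 12]
8>4: swap(3,3), hi=2 ⇒ [2, 3, 4, 8, 10, 11, 7, 14, 16, 18, 12]
done. lo=2 hi=2; v=[2, 3, 4, 8, 10, 11, 7, 14, 16, 18, 12]

[2, 3, 4, 8, 10, 11, 7, 14, 16, 18, 12]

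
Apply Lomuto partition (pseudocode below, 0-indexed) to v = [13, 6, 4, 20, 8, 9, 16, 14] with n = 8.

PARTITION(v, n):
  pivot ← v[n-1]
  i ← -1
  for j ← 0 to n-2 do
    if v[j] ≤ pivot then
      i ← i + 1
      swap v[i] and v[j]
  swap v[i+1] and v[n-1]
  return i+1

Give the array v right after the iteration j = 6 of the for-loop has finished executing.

[13, 6, 4, 8, 9, 20, 16, 14]

pivot = v[7] = 14; i = -1
j=0: v[0]=13 ≤ 14 → i=0, swap v[0],v[0] (no change) → [13, 6, 4, 20, 8, 9, 16, 14]
j=1: v[1]=6 ≤ 14 → i=1, swap v[1],v[1] (no change) → [13, 6, 4, 20, 8, 9, 16, 14]
j=2: v[2]=4 ≤ 14 → i=2, swap v[2],v[2] (no change) → [13, 6, 4, 20, 8, 9, 16, 14]
j=3: v[3]=20 > 14 → no swap
j=4: v[4]=8 ≤ 14 → i=3, swap v[3],v[4] → [13, 6, 4, 8, 20, 9, 16, 14]
j=5: v[5]=9 ≤ 14 → i=4, swap v[4],v[5] → [13, 6, 4, 8, 9, 20, 16, 14]
j=6: v[6]=16 > 14 → no swap
(after j=6) v = [13, 6, 4, 8, 9, 20, 16, 14]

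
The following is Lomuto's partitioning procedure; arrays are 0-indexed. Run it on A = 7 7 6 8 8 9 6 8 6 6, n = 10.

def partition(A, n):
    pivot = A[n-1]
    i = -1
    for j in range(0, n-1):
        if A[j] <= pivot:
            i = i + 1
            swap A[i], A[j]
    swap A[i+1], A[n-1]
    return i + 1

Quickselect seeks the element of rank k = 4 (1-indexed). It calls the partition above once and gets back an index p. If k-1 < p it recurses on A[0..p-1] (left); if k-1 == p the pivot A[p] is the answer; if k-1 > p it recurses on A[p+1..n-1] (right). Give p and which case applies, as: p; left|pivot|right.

pivot = A[9] = 6; i = -1
j=0: A[0]=7 > 6 → no swap
j=1: A[1]=7 > 6 → no swap
j=2: A[2]=6 ≤ 6 → i=0, swap A[0],A[2] → 6 7 7 8 8 9 6 8 6 6
j=3: A[3]=8 > 6 → no swap
j=4: A[4]=8 > 6 → no swap
j=5: A[5]=9 > 6 → no swap
j=6: A[6]=6 ≤ 6 → i=1, swap A[1],A[6] → 6 6 7 8 8 9 7 8 6 6
j=7: A[7]=8 > 6 → no swap
j=8: A[8]=6 ≤ 6 → i=2, swap A[2],A[8] → 6 6 6 8 8 9 7 8 7 6
final swap A[3],A[9] → 6 6 6 6 8 9 7 8 7 8; return 3
p = 3; k-1 = 3 == 3 ⇒ pivot

3; pivot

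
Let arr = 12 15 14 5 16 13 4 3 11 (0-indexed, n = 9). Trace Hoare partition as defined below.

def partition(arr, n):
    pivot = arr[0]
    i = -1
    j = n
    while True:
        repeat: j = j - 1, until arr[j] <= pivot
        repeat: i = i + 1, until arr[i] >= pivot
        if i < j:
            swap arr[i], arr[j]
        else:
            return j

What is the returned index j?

pivot=12
j stops at 8 (11), i stops at 0 (12); swap ⇒ 11 15 14 5 16 13 4 3 12
j stops at 7 (3), i stops at 1 (15); swap ⇒ 11 3 14 5 16 13 4 15 12
j stops at 6 (4), i stops at 2 (14); swap ⇒ 11 3 4 5 16 13 14 15 12
j stops at 3, i stops at 4; i≥j ⇒ return 3. arr=11 3 4 5 16 13 14 15 12

3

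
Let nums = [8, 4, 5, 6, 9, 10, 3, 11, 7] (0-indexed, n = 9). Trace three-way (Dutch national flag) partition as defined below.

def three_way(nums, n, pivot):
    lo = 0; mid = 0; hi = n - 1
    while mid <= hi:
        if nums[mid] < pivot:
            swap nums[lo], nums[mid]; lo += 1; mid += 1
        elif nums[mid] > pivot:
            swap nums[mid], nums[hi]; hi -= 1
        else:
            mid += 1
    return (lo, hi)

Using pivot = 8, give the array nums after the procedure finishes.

[4, 5, 6, 7, 3, 8, 11, 10, 9]

lo=0 mid=0 hi=8
8=8: mid=1
4<8: swap(0,1), lo=1 mid=2 ⇒ [4, 8, 5, 6, 9, 10, 3, 11, 7]
5<8: swap(1,2), lo=2 mid=3 ⇒ [4, 5, 8, 6, 9, 10, 3, 11, 7]
6<8: swap(2,3), lo=3 mid=4 ⇒ [4, 5, 6, 8, 9, 10, 3, 11, 7]
9>8: swap(4,8), hi=7 ⇒ [4, 5, 6, 8, 7, 10, 3, 11, 9]
7<8: swap(3,4), lo=4 mid=5 ⇒ [4, 5, 6, 7, 8, 10, 3, 11, 9]
10>8: swap(5,7), hi=6 ⇒ [4, 5, 6, 7, 8, 11, 3, 10, 9]
11>8: swap(5,6), hi=5 ⇒ [4, 5, 6, 7, 8, 3, 11, 10, 9]
3<8: swap(4,5), lo=5 mid=6 ⇒ [4, 5, 6, 7, 3, 8, 11, 10, 9]
done. lo=5 hi=5; nums=[4, 5, 6, 7, 3, 8, 11, 10, 9]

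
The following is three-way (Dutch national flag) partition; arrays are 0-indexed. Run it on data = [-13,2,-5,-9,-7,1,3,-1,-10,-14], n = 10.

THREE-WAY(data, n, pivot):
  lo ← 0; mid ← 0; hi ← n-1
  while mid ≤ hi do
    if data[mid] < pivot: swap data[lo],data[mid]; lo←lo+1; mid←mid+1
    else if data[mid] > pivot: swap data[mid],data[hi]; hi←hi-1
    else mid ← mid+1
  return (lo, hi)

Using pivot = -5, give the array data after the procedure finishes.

pivot = -5; lo=0, mid=0, hi=9
data[mid]=-13<-5: swap data[0],data[0]; lo=1,mid=1 → [-13,2,-5,-9,-7,1,3,-1,-10,-14]
data[mid]=2>-5: swap data[1],data[9]; hi=8 → [-13,-14,-5,-9,-7,1,3,-1,-10,2]
data[mid]=-14<-5: swap data[1],data[1]; lo=2,mid=2 → [-13,-14,-5,-9,-7,1,3,-1,-10,2]
data[mid]=-5=-5: mid=3
data[mid]=-9<-5: swap data[2],data[3]; lo=3,mid=4 → [-13,-14,-9,-5,-7,1,3,-1,-10,2]
data[mid]=-7<-5: swap data[3],data[4]; lo=4,mid=5 → [-13,-14,-9,-7,-5,1,3,-1,-10,2]
data[mid]=1>-5: swap data[5],data[8]; hi=7 → [-13,-14,-9,-7,-5,-10,3,-1,1,2]
data[mid]=-10<-5: swap data[4],data[5]; lo=5,mid=6 → [-13,-14,-9,-7,-10,-5,3,-1,1,2]
data[mid]=3>-5: swap data[6],data[7]; hi=6 → [-13,-14,-9,-7,-10,-5,-1,3,1,2]
data[mid]=-1>-5: swap data[6],data[6]; hi=5 → [-13,-14,-9,-7,-10,-5,-1,3,1,2]
end: lo=5, hi=5; data = [-13,-14,-9,-7,-10,-5,-1,3,1,2]

[-13,-14,-9,-7,-10,-5,-1,3,1,2]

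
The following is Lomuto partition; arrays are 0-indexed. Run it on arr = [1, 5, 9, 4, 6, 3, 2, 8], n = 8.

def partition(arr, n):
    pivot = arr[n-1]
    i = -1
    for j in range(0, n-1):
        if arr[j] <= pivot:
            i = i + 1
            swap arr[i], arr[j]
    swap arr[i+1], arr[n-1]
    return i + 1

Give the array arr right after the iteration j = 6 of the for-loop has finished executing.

pivot = arr[7] = 8; i = -1
j=0: arr[0]=1 ≤ 8 → i=0, swap arr[0],arr[0] (no change) → [1, 5, 9, 4, 6, 3, 2, 8]
j=1: arr[1]=5 ≤ 8 → i=1, swap arr[1],arr[1] (no change) → [1, 5, 9, 4, 6, 3, 2, 8]
j=2: arr[2]=9 > 8 → no swap
j=3: arr[3]=4 ≤ 8 → i=2, swap arr[2],arr[3] → [1, 5, 4, 9, 6, 3, 2, 8]
j=4: arr[4]=6 ≤ 8 → i=3, swap arr[3],arr[4] → [1, 5, 4, 6, 9, 3, 2, 8]
j=5: arr[5]=3 ≤ 8 → i=4, swap arr[4],arr[5] → [1, 5, 4, 6, 3, 9, 2, 8]
j=6: arr[6]=2 ≤ 8 → i=5, swap arr[5],arr[6] → [1, 5, 4, 6, 3, 2, 9, 8]
(after j=6) arr = [1, 5, 4, 6, 3, 2, 9, 8]

[1, 5, 4, 6, 3, 2, 9, 8]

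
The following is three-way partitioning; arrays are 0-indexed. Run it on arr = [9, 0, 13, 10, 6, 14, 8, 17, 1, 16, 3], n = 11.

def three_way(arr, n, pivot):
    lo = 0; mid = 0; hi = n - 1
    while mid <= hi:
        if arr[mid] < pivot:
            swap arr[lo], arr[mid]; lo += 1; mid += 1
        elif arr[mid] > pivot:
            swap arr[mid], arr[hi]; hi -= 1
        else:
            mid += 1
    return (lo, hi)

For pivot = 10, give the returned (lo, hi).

lo=0 mid=0 hi=10
9<10: swap(0,0), lo=1 mid=1 ⇒ [9, 0, 13, 10, 6, 14, 8, 17, 1, 16, 3]
0<10: swap(1,1), lo=2 mid=2 ⇒ [9, 0, 13, 10, 6, 14, 8, 17, 1, 16, 3]
13>10: swap(2,10), hi=9 ⇒ [9, 0, 3, 10, 6, 14, 8, 17, 1, 16, 13]
3<10: swap(2,2), lo=3 mid=3 ⇒ [9, 0, 3, 10, 6, 14, 8, 17, 1, 16, 13]
10=10: mid=4
6<10: swap(3,4), lo=4 mid=5 ⇒ [9, 0, 3, 6, 10, 14, 8, 17, 1, 16, 13]
14>10: swap(5,9), hi=8 ⇒ [9, 0, 3, 6, 10, 16, 8, 17, 1, 14, 13]
16>10: swap(5,8), hi=7 ⇒ [9, 0, 3, 6, 10, 1, 8, 17, 16, 14, 13]
1<10: swap(4,5), lo=5 mid=6 ⇒ [9, 0, 3, 6, 1, 10, 8, 17, 16, 14, 13]
8<10: swap(5,6), lo=6 mid=7 ⇒ [9, 0, 3, 6, 1, 8, 10, 17, 16, 14, 13]
17>10: swap(7,7), hi=6 ⇒ [9, 0, 3, 6, 1, 8, 10, 17, 16, 14, 13]
done. lo=6 hi=6; arr=[9, 0, 3, 6, 1, 8, 10, 17, 16, 14, 13]

(6, 6)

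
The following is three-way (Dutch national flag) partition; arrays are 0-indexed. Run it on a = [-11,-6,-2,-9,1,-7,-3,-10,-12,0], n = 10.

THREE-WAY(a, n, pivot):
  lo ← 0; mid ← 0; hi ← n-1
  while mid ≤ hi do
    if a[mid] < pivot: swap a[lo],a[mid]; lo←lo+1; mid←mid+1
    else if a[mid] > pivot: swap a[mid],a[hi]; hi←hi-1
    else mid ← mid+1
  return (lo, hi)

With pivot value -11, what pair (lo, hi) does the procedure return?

lo=0 mid=0 hi=9
-11=-11: mid=1
-6>-11: swap(1,9), hi=8 ⇒ [-11,0,-2,-9,1,-7,-3,-10,-12,-6]
0>-11: swap(1,8), hi=7 ⇒ [-11,-12,-2,-9,1,-7,-3,-10,0,-6]
-12<-11: swap(0,1), lo=1 mid=2 ⇒ [-12,-11,-2,-9,1,-7,-3,-10,0,-6]
-2>-11: swap(2,7), hi=6 ⇒ [-12,-11,-10,-9,1,-7,-3,-2,0,-6]
-10>-11: swap(2,6), hi=5 ⇒ [-12,-11,-3,-9,1,-7,-10,-2,0,-6]
-3>-11: swap(2,5), hi=4 ⇒ [-12,-11,-7,-9,1,-3,-10,-2,0,-6]
-7>-11: swap(2,4), hi=3 ⇒ [-12,-11,1,-9,-7,-3,-10,-2,0,-6]
1>-11: swap(2,3), hi=2 ⇒ [-12,-11,-9,1,-7,-3,-10,-2,0,-6]
-9>-11: swap(2,2), hi=1 ⇒ [-12,-11,-9,1,-7,-3,-10,-2,0,-6]
done. lo=1 hi=1; a=[-12,-11,-9,1,-7,-3,-10,-2,0,-6]

(1, 1)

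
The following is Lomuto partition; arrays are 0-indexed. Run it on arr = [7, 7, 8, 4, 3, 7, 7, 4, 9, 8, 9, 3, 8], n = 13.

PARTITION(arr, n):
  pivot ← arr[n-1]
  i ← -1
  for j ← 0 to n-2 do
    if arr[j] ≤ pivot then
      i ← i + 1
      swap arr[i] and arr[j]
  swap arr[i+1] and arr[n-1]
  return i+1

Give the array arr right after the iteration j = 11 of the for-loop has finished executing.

[7, 7, 8, 4, 3, 7, 7, 4, 8, 3, 9, 9, 8]

pivot=8, i=-1
j=0: 7≤8, i=0, swap(0,0) ⇒ [7, 7, 8, 4, 3, 7, 7, 4, 9, 8, 9, 3, 8]
j=1: 7≤8, i=1, swap(1,1) ⇒ [7, 7, 8, 4, 3, 7, 7, 4, 9, 8, 9, 3, 8]
j=2: 8≤8, i=2, swap(2,2) ⇒ [7, 7, 8, 4, 3, 7, 7, 4, 9, 8, 9, 3, 8]
j=3: 4≤8, i=3, swap(3,3) ⇒ [7, 7, 8, 4, 3, 7, 7, 4, 9, 8, 9, 3, 8]
j=4: 3≤8, i=4, swap(4,4) ⇒ [7, 7, 8, 4, 3, 7, 7, 4, 9, 8, 9, 3, 8]
j=5: 7≤8, i=5, swap(5,5) ⇒ [7, 7, 8, 4, 3, 7, 7, 4, 9, 8, 9, 3, 8]
j=6: 7≤8, i=6, swap(6,6) ⇒ [7, 7, 8, 4, 3, 7, 7, 4, 9, 8, 9, 3, 8]
j=7: 4≤8, i=7, swap(7,7) ⇒ [7, 7, 8, 4, 3, 7, 7, 4, 9, 8, 9, 3, 8]
j=8: 9>8, skip
j=9: 8≤8, i=8, swap(8,9) ⇒ [7, 7, 8, 4, 3, 7, 7, 4, 8, 9, 9, 3, 8]
j=10: 9>8, skip
j=11: 3≤8, i=9, swap(9,11) ⇒ [7, 7, 8, 4, 3, 7, 7, 4, 8, 3, 9, 9, 8]
(after j=11) arr = [7, 7, 8, 4, 3, 7, 7, 4, 8, 3, 9, 9, 8]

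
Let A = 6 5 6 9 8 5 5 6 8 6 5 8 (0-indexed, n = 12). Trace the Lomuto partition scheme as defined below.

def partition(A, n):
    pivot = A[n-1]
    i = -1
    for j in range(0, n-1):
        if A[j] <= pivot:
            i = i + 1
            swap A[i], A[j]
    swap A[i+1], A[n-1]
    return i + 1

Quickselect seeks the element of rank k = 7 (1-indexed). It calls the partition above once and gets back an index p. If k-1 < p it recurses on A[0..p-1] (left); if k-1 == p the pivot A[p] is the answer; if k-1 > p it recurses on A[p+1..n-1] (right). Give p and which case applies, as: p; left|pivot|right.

10; left

pivot = A[11] = 8; i = -1
j=0: A[0]=6 ≤ 8 → i=0, swap A[0],A[0] (no change) → 6 5 6 9 8 5 5 6 8 6 5 8
j=1: A[1]=5 ≤ 8 → i=1, swap A[1],A[1] (no change) → 6 5 6 9 8 5 5 6 8 6 5 8
j=2: A[2]=6 ≤ 8 → i=2, swap A[2],A[2] (no change) → 6 5 6 9 8 5 5 6 8 6 5 8
j=3: A[3]=9 > 8 → no swap
j=4: A[4]=8 ≤ 8 → i=3, swap A[3],A[4] → 6 5 6 8 9 5 5 6 8 6 5 8
j=5: A[5]=5 ≤ 8 → i=4, swap A[4],A[5] → 6 5 6 8 5 9 5 6 8 6 5 8
j=6: A[6]=5 ≤ 8 → i=5, swap A[5],A[6] → 6 5 6 8 5 5 9 6 8 6 5 8
j=7: A[7]=6 ≤ 8 → i=6, swap A[6],A[7] → 6 5 6 8 5 5 6 9 8 6 5 8
j=8: A[8]=8 ≤ 8 → i=7, swap A[7],A[8] → 6 5 6 8 5 5 6 8 9 6 5 8
j=9: A[9]=6 ≤ 8 → i=8, swap A[8],A[9] → 6 5 6 8 5 5 6 8 6 9 5 8
j=10: A[10]=5 ≤ 8 → i=9, swap A[9],A[10] → 6 5 6 8 5 5 6 8 6 5 9 8
final swap A[10],A[11] → 6 5 6 8 5 5 6 8 6 5 8 9; return 10
p = 10; k-1 = 6 < 10 ⇒ left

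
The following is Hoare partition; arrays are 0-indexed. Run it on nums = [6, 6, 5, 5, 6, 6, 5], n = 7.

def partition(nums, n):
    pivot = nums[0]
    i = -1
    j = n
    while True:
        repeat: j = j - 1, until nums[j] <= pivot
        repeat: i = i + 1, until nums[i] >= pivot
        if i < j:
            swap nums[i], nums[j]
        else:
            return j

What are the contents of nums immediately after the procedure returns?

pivot = nums[0] = 6; i = -1, j = 7
j→6 (nums[6]=5≤6), i→0 (nums[0]=6≥6); i<j, swap → [5, 6, 5, 5, 6, 6, 6]
j→5 (nums[5]=6≤6), i→1 (nums[1]=6≥6); i<j, swap → [5, 6, 5, 5, 6, 6, 6]
j→4, i→4; i≥j, return j=4. nums = [5, 6, 5, 5, 6, 6, 6]

[5, 6, 5, 5, 6, 6, 6]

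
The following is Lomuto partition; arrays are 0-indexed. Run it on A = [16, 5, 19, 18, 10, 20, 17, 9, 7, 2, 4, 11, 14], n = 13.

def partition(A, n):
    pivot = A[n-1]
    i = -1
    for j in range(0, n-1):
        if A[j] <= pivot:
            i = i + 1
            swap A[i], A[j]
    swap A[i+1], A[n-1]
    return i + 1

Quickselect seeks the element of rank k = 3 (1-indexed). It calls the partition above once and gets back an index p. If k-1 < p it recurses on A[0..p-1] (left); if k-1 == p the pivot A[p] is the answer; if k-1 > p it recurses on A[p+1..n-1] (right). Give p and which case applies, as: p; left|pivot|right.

7; left

pivot=14, i=-1
j=0: 16>14, skip
j=1: 5≤14, i=0, swap(0,1) ⇒ [5, 16, 19, 18, 10, 20, 17, 9, 7, 2, 4, 11, 14]
j=2: 19>14, skip
j=3: 18>14, skip
j=4: 10≤14, i=1, swap(1,4) ⇒ [5, 10, 19, 18, 16, 20, 17, 9, 7, 2, 4, 11, 14]
j=5: 20>14, skip
j=6: 17>14, skip
j=7: 9≤14, i=2, swap(2,7) ⇒ [5, 10, 9, 18, 16, 20, 17, 19, 7, 2, 4, 11, 14]
j=8: 7≤14, i=3, swap(3,8) ⇒ [5, 10, 9, 7, 16, 20, 17, 19, 18, 2, 4, 11, 14]
j=9: 2≤14, i=4, swap(4,9) ⇒ [5, 10, 9, 7, 2, 20, 17, 19, 18, 16, 4, 11, 14]
j=10: 4≤14, i=5, swap(5,10) ⇒ [5, 10, 9, 7, 2, 4, 17, 19, 18, 16, 20, 11, 14]
j=11: 11≤14, i=6, swap(6,11) ⇒ [5, 10, 9, 7, 2, 4, 11, 19, 18, 16, 20, 17, 14]
swap(7,12) ⇒ [5, 10, 9, 7, 2, 4, 11, 14, 18, 16, 20, 17, 19]; return 7
p = 7; k-1 = 2 < 7 ⇒ left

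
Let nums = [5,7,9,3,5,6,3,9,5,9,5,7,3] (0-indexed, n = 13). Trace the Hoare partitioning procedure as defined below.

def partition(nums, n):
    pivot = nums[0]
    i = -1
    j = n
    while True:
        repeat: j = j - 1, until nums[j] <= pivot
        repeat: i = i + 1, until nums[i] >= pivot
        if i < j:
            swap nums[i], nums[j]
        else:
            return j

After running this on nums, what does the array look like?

[3,5,5,3,3,6,5,9,9,9,7,7,5]

pivot = nums[0] = 5; i = -1, j = 13
j→12 (nums[12]=3≤5), i→0 (nums[0]=5≥5); i<j, swap → [3,7,9,3,5,6,3,9,5,9,5,7,5]
j→10 (nums[10]=5≤5), i→1 (nums[1]=7≥5); i<j, swap → [3,5,9,3,5,6,3,9,5,9,7,7,5]
j→8 (nums[8]=5≤5), i→2 (nums[2]=9≥5); i<j, swap → [3,5,5,3,5,6,3,9,9,9,7,7,5]
j→6 (nums[6]=3≤5), i→4 (nums[4]=5≥5); i<j, swap → [3,5,5,3,3,6,5,9,9,9,7,7,5]
j→4, i→5; i≥j, return j=4. nums = [3,5,5,3,3,6,5,9,9,9,7,7,5]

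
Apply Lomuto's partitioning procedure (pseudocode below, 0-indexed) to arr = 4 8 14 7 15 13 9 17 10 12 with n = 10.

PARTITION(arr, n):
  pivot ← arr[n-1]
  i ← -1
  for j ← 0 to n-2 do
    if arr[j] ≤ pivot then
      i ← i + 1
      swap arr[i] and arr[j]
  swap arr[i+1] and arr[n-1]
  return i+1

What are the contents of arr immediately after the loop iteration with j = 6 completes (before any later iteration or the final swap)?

pivot = arr[9] = 12; i = -1
j=0: arr[0]=4 ≤ 12 → i=0, swap arr[0],arr[0] (no change) → 4 8 14 7 15 13 9 17 10 12
j=1: arr[1]=8 ≤ 12 → i=1, swap arr[1],arr[1] (no change) → 4 8 14 7 15 13 9 17 10 12
j=2: arr[2]=14 > 12 → no swap
j=3: arr[3]=7 ≤ 12 → i=2, swap arr[2],arr[3] → 4 8 7 14 15 13 9 17 10 12
j=4: arr[4]=15 > 12 → no swap
j=5: arr[5]=13 > 12 → no swap
j=6: arr[6]=9 ≤ 12 → i=3, swap arr[3],arr[6] → 4 8 7 9 15 13 14 17 10 12
(after j=6) arr = 4 8 7 9 15 13 14 17 10 12

4 8 7 9 15 13 14 17 10 12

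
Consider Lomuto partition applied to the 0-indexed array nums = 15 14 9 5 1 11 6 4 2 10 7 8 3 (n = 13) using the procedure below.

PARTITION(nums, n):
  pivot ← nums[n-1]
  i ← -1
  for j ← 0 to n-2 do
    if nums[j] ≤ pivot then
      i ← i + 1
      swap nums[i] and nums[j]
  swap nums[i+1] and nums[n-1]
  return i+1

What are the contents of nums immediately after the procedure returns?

pivot=3, i=-1
j=0: 15>3, skip
j=1: 14>3, skip
j=2: 9>3, skip
j=3: 5>3, skip
j=4: 1≤3, i=0, swap(0,4) ⇒ 1 14 9 5 15 11 6 4 2 10 7 8 3
j=5: 11>3, skip
j=6: 6>3, skip
j=7: 4>3, skip
j=8: 2≤3, i=1, swap(1,8) ⇒ 1 2 9 5 15 11 6 4 14 10 7 8 3
j=9: 10>3, skip
j=10: 7>3, skip
j=11: 8>3, skip
swap(2,12) ⇒ 1 2 3 5 15 11 6 4 14 10 7 8 9; return 2

1 2 3 5 15 11 6 4 14 10 7 8 9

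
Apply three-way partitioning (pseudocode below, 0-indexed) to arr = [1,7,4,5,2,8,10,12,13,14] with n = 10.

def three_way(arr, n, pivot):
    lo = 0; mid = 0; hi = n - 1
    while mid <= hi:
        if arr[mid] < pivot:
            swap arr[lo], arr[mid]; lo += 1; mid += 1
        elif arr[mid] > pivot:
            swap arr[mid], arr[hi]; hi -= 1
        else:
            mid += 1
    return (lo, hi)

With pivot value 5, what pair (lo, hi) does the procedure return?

(3, 3)

pivot = 5; lo=0, mid=0, hi=9
arr[mid]=1<5: swap arr[0],arr[0]; lo=1,mid=1 → [1,7,4,5,2,8,10,12,13,14]
arr[mid]=7>5: swap arr[1],arr[9]; hi=8 → [1,14,4,5,2,8,10,12,13,7]
arr[mid]=14>5: swap arr[1],arr[8]; hi=7 → [1,13,4,5,2,8,10,12,14,7]
arr[mid]=13>5: swap arr[1],arr[7]; hi=6 → [1,12,4,5,2,8,10,13,14,7]
arr[mid]=12>5: swap arr[1],arr[6]; hi=5 → [1,10,4,5,2,8,12,13,14,7]
arr[mid]=10>5: swap arr[1],arr[5]; hi=4 → [1,8,4,5,2,10,12,13,14,7]
arr[mid]=8>5: swap arr[1],arr[4]; hi=3 → [1,2,4,5,8,10,12,13,14,7]
arr[mid]=2<5: swap arr[1],arr[1]; lo=2,mid=2 → [1,2,4,5,8,10,12,13,14,7]
arr[mid]=4<5: swap arr[2],arr[2]; lo=3,mid=3 → [1,2,4,5,8,10,12,13,14,7]
arr[mid]=5=5: mid=4
end: lo=3, hi=3; arr = [1,2,4,5,8,10,12,13,14,7]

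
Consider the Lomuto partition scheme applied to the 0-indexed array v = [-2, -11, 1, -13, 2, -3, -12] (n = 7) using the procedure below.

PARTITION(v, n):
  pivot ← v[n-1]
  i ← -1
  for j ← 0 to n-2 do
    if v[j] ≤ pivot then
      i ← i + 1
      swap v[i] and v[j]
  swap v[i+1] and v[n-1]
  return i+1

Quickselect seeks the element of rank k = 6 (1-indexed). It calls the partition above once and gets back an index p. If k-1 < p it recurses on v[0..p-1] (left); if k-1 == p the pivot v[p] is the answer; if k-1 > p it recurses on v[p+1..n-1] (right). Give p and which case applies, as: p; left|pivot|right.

pivot=-12, i=-1
j=0: -2>-12, skip
j=1: -11>-12, skip
j=2: 1>-12, skip
j=3: -13≤-12, i=0, swap(0,3) ⇒ [-13, -11, 1, -2, 2, -3, -12]
j=4: 2>-12, skip
j=5: -3>-12, skip
swap(1,6) ⇒ [-13, -12, 1, -2, 2, -3, -11]; return 1
p = 1; k-1 = 5 > 1 ⇒ right

1; right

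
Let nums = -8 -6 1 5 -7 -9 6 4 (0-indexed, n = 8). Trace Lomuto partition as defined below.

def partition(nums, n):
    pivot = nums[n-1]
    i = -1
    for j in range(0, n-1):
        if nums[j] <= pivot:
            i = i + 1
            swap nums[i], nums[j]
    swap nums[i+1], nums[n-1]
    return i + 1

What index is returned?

pivot = nums[7] = 4; i = -1
j=0: nums[0]=-8 ≤ 4 → i=0, swap nums[0],nums[0] (no change) → -8 -6 1 5 -7 -9 6 4
j=1: nums[1]=-6 ≤ 4 → i=1, swap nums[1],nums[1] (no change) → -8 -6 1 5 -7 -9 6 4
j=2: nums[2]=1 ≤ 4 → i=2, swap nums[2],nums[2] (no change) → -8 -6 1 5 -7 -9 6 4
j=3: nums[3]=5 > 4 → no swap
j=4: nums[4]=-7 ≤ 4 → i=3, swap nums[3],nums[4] → -8 -6 1 -7 5 -9 6 4
j=5: nums[5]=-9 ≤ 4 → i=4, swap nums[4],nums[5] → -8 -6 1 -7 -9 5 6 4
j=6: nums[6]=6 > 4 → no swap
final swap nums[5],nums[7] → -8 -6 1 -7 -9 4 6 5; return 5

5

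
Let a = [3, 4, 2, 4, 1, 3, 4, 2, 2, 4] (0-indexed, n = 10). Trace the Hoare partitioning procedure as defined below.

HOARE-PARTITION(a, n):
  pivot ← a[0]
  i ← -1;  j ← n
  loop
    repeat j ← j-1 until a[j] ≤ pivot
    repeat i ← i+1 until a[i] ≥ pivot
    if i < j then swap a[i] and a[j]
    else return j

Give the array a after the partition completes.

pivot=3
j stops at 8 (2), i stops at 0 (3); swap ⇒ [2, 4, 2, 4, 1, 3, 4, 2, 3, 4]
j stops at 7 (2), i stops at 1 (4); swap ⇒ [2, 2, 2, 4, 1, 3, 4, 4, 3, 4]
j stops at 5 (3), i stops at 3 (4); swap ⇒ [2, 2, 2, 3, 1, 4, 4, 4, 3, 4]
j stops at 4, i stops at 5; i≥j ⇒ return 4. a=[2, 2, 2, 3, 1, 4, 4, 4, 3, 4]

[2, 2, 2, 3, 1, 4, 4, 4, 3, 4]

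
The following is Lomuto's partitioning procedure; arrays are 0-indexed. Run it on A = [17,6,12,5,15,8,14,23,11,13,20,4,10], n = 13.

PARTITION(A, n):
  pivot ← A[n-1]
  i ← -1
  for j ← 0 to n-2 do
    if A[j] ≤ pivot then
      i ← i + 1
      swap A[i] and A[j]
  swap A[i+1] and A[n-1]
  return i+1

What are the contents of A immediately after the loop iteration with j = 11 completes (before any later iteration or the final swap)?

pivot = A[12] = 10; i = -1
j=0: A[0]=17 > 10 → no swap
j=1: A[1]=6 ≤ 10 → i=0, swap A[0],A[1] → [6,17,12,5,15,8,14,23,11,13,20,4,10]
j=2: A[2]=12 > 10 → no swap
j=3: A[3]=5 ≤ 10 → i=1, swap A[1],A[3] → [6,5,12,17,15,8,14,23,11,13,20,4,10]
j=4: A[4]=15 > 10 → no swap
j=5: A[5]=8 ≤ 10 → i=2, swap A[2],A[5] → [6,5,8,17,15,12,14,23,11,13,20,4,10]
j=6: A[6]=14 > 10 → no swap
j=7: A[7]=23 > 10 → no swap
j=8: A[8]=11 > 10 → no swap
j=9: A[9]=13 > 10 → no swap
j=10: A[10]=20 > 10 → no swap
j=11: A[11]=4 ≤ 10 → i=3, swap A[3],A[11] → [6,5,8,4,15,12,14,23,11,13,20,17,10]
(after j=11) A = [6,5,8,4,15,12,14,23,11,13,20,17,10]

[6,5,8,4,15,12,14,23,11,13,20,17,10]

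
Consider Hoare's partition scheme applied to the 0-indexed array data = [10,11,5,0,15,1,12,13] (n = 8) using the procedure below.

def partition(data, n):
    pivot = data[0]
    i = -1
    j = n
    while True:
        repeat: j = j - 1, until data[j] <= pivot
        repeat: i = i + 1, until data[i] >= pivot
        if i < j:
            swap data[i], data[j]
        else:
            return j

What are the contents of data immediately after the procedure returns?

pivot=10
j stops at 5 (1), i stops at 0 (10); swap ⇒ [1,11,5,0,15,10,12,13]
j stops at 3 (0), i stops at 1 (11); swap ⇒ [1,0,5,11,15,10,12,13]
j stops at 2, i stops at 3; i≥j ⇒ return 2. data=[1,0,5,11,15,10,12,13]

[1,0,5,11,15,10,12,13]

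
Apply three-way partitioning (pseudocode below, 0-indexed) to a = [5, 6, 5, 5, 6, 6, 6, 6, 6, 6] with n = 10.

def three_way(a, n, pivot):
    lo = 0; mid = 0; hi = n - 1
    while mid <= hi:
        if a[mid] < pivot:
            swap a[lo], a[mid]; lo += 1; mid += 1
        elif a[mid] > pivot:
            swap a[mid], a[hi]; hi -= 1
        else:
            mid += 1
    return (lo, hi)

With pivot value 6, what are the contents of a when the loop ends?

lo=0 mid=0 hi=9
5<6: swap(0,0), lo=1 mid=1 ⇒ [5, 6, 5, 5, 6, 6, 6, 6, 6, 6]
6=6: mid=2
5<6: swap(1,2), lo=2 mid=3 ⇒ [5, 5, 6, 5, 6, 6, 6, 6, 6, 6]
5<6: swap(2,3), lo=3 mid=4 ⇒ [5, 5, 5, 6, 6, 6, 6, 6, 6, 6]
6=6: mid=5
6=6: mid=6
6=6: mid=7
6=6: mid=8
6=6: mid=9
6=6: mid=10
done. lo=3 hi=9; a=[5, 5, 5, 6, 6, 6, 6, 6, 6, 6]

[5, 5, 5, 6, 6, 6, 6, 6, 6, 6]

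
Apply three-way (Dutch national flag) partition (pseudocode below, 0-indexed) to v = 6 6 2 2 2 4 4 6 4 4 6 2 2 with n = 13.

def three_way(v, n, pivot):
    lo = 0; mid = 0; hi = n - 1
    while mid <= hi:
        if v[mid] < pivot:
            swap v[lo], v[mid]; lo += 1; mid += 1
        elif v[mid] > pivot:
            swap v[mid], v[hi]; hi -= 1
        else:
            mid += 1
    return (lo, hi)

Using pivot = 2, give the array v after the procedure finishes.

2 2 2 2 2 4 6 4 4 6 4 6 6

pivot = 2; lo=0, mid=0, hi=12
v[mid]=6>2: swap v[0],v[12]; hi=11 → 2 6 2 2 2 4 4 6 4 4 6 2 6
v[mid]=2=2: mid=1
v[mid]=6>2: swap v[1],v[11]; hi=10 → 2 2 2 2 2 4 4 6 4 4 6 6 6
v[mid]=2=2: mid=2
v[mid]=2=2: mid=3
v[mid]=2=2: mid=4
v[mid]=2=2: mid=5
v[mid]=4>2: swap v[5],v[10]; hi=9 → 2 2 2 2 2 6 4 6 4 4 4 6 6
v[mid]=6>2: swap v[5],v[9]; hi=8 → 2 2 2 2 2 4 4 6 4 6 4 6 6
v[mid]=4>2: swap v[5],v[8]; hi=7 → 2 2 2 2 2 4 4 6 4 6 4 6 6
v[mid]=4>2: swap v[5],v[7]; hi=6 → 2 2 2 2 2 6 4 4 4 6 4 6 6
v[mid]=6>2: swap v[5],v[6]; hi=5 → 2 2 2 2 2 4 6 4 4 6 4 6 6
v[mid]=4>2: swap v[5],v[5]; hi=4 → 2 2 2 2 2 4 6 4 4 6 4 6 6
end: lo=0, hi=4; v = 2 2 2 2 2 4 6 4 4 6 4 6 6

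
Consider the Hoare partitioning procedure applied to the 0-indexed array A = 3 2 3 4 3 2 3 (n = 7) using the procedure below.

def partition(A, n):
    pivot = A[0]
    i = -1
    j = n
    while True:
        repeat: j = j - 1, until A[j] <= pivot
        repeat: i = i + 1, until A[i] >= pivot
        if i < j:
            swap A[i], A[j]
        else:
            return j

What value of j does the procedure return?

3

pivot=3
j stops at 6 (3), i stops at 0 (3); swap ⇒ 3 2 3 4 3 2 3
j stops at 5 (2), i stops at 2 (3); swap ⇒ 3 2 2 4 3 3 3
j stops at 4 (3), i stops at 3 (4); swap ⇒ 3 2 2 3 4 3 3
j stops at 3, i stops at 4; i≥j ⇒ return 3. A=3 2 2 3 4 3 3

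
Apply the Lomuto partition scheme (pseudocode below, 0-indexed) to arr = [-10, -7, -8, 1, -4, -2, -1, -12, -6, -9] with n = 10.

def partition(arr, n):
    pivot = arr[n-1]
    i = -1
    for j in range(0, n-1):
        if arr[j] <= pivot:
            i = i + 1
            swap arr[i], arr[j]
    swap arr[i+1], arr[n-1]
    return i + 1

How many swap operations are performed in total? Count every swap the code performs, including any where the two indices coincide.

3

pivot=-9, i=-1
j=0: -10≤-9, i=0, swap(0,0) ⇒ [-10, -7, -8, 1, -4, -2, -1, -12, -6, -9]
j=1: -7>-9, skip
j=2: -8>-9, skip
j=3: 1>-9, skip
j=4: -4>-9, skip
j=5: -2>-9, skip
j=6: -1>-9, skip
j=7: -12≤-9, i=1, swap(1,7) ⇒ [-10, -12, -8, 1, -4, -2, -1, -7, -6, -9]
j=8: -6>-9, skip
swap(2,9) ⇒ [-10, -12, -9, 1, -4, -2, -1, -7, -6, -8]; return 2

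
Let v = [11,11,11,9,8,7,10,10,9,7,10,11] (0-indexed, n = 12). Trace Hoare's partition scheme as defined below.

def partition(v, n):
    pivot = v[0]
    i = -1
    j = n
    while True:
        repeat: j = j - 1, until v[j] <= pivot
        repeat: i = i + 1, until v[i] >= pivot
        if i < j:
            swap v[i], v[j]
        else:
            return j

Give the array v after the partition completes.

pivot = v[0] = 11; i = -1, j = 12
j→11 (v[11]=11≤11), i→0 (v[0]=11≥11); i<j, swap → [11,11,11,9,8,7,10,10,9,7,10,11]
j→10 (v[10]=10≤11), i→1 (v[1]=11≥11); i<j, swap → [11,10,11,9,8,7,10,10,9,7,11,11]
j→9 (v[9]=7≤11), i→2 (v[2]=11≥11); i<j, swap → [11,10,7,9,8,7,10,10,9,11,11,11]
j→8, i→9; i≥j, return j=8. v = [11,10,7,9,8,7,10,10,9,11,11,11]

[11,10,7,9,8,7,10,10,9,11,11,11]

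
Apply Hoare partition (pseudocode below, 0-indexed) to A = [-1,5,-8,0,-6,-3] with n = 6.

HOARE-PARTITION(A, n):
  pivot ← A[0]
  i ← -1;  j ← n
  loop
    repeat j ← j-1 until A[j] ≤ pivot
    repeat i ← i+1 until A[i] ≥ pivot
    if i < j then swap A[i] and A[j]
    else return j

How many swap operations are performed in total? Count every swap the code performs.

pivot = A[0] = -1; i = -1, j = 6
j→5 (A[5]=-3≤-1), i→0 (A[0]=-1≥-1); i<j, swap → [-3,5,-8,0,-6,-1]
j→4 (A[4]=-6≤-1), i→1 (A[1]=5≥-1); i<j, swap → [-3,-6,-8,0,5,-1]
j→2, i→3; i≥j, return j=2. A = [-3,-6,-8,0,5,-1]

2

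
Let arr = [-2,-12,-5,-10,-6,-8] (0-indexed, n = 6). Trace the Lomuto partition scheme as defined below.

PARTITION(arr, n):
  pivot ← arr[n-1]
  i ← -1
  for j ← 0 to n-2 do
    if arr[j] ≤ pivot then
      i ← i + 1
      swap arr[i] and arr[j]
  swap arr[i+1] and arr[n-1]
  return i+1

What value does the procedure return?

2

pivot = arr[5] = -8; i = -1
j=0: arr[0]=-2 > -8 → no swap
j=1: arr[1]=-12 ≤ -8 → i=0, swap arr[0],arr[1] → [-12,-2,-5,-10,-6,-8]
j=2: arr[2]=-5 > -8 → no swap
j=3: arr[3]=-10 ≤ -8 → i=1, swap arr[1],arr[3] → [-12,-10,-5,-2,-6,-8]
j=4: arr[4]=-6 > -8 → no swap
final swap arr[2],arr[5] → [-12,-10,-8,-2,-6,-5]; return 2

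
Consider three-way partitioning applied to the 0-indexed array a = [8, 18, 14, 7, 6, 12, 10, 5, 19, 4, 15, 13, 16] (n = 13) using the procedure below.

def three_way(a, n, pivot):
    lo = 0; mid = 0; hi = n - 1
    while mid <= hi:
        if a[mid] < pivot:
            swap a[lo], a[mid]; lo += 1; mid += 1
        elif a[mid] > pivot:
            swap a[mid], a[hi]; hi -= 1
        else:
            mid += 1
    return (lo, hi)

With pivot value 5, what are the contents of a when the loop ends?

lo=0 mid=0 hi=12
8>5: swap(0,12), hi=11 ⇒ [16, 18, 14, 7, 6, 12, 10, 5, 19, 4, 15, 13, 8]
16>5: swap(0,11), hi=10 ⇒ [13, 18, 14, 7, 6, 12, 10, 5, 19, 4, 15, 16, 8]
13>5: swap(0,10), hi=9 ⇒ [15, 18, 14, 7, 6, 12, 10, 5, 19, 4, 13, 16, 8]
15>5: swap(0,9), hi=8 ⇒ [4, 18, 14, 7, 6, 12, 10, 5, 19, 15, 13, 16, 8]
4<5: swap(0,0), lo=1 mid=1 ⇒ [4, 18, 14, 7, 6, 12, 10, 5, 19, 15, 13, 16, 8]
18>5: swap(1,8), hi=7 ⇒ [4, 19, 14, 7, 6, 12, 10, 5, 18, 15, 13, 16, 8]
19>5: swap(1,7), hi=6 ⇒ [4, 5, 14, 7, 6, 12, 10, 19, 18, 15, 13, 16, 8]
5=5: mid=2
14>5: swap(2,6), hi=5 ⇒ [4, 5, 10, 7, 6, 12, 14, 19, 18, 15, 13, 16, 8]
10>5: swap(2,5), hi=4 ⇒ [4, 5, 12, 7, 6, 10, 14, 19, 18, 15, 13, 16, 8]
12>5: swap(2,4), hi=3 ⇒ [4, 5, 6, 7, 12, 10, 14, 19, 18, 15, 13, 16, 8]
6>5: swap(2,3), hi=2 ⇒ [4, 5, 7, 6, 12, 10, 14, 19, 18, 15, 13, 16, 8]
7>5: swap(2,2), hi=1 ⇒ [4, 5, 7, 6, 12, 10, 14, 19, 18, 15, 13, 16, 8]
done. lo=1 hi=1; a=[4, 5, 7, 6, 12, 10, 14, 19, 18, 15, 13, 16, 8]

[4, 5, 7, 6, 12, 10, 14, 19, 18, 15, 13, 16, 8]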